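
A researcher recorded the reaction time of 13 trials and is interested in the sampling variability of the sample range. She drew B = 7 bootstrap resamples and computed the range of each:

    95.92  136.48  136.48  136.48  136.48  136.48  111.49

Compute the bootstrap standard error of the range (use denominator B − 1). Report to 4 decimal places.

Bootstrap SE is the standard deviation of the 7 replicate ranges.
Mean of replicates: (95.92 + 136.48 + 136.48 + 136.48 + 136.48 + 136.48 + 111.49) / 7 = 889.81000 / 7 = 127.11571
Sum of squared deviations: (−31.19571)² + (+9.36429)² + (+9.36429)² + (+9.36429)² + (+9.36429)² + (+9.36429)² + (−15.62571)² = 1655.78477
Variance = 1655.78477 / 6 = 275.96413
SE* = √275.96413

SE* = 16.6122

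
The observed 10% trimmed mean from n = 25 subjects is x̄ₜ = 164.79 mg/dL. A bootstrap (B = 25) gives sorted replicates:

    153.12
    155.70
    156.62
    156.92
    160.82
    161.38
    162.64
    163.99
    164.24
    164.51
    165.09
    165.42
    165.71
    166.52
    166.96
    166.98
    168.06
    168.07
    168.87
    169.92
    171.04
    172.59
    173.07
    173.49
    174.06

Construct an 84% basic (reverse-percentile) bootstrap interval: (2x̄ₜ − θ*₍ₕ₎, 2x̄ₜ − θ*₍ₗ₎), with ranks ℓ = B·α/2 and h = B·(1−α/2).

(156.51, 173.88)

Percentile endpoints at ranks 2 and 23: θ*₍2₎ = 155.70, θ*₍23₎ = 173.07.
Basic interval reflects these around x̄ₜ:
  lower = 2 × 164.79 − 173.07 = 156.51
  upper = 2 × 164.79 − 155.70 = 173.88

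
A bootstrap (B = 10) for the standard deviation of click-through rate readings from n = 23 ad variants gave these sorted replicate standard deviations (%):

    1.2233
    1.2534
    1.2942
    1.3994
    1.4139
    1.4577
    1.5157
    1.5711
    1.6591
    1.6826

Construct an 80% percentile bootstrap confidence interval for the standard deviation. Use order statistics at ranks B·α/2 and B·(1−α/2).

α = 0.20; lower rank = 10 × 0.100 = 1; upper rank = 10 × 0.900 = 9.
The 1st smallest replicate is 1.2233; the 9th is 1.6591.

(1.2233, 1.6591)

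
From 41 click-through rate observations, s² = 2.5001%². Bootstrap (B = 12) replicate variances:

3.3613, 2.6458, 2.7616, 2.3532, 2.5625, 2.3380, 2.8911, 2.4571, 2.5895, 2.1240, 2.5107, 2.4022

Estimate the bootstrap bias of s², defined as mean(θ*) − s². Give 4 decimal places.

mean(θ*) = (3.3613 + 2.6458 + 2.7616 + 2.3532 + 2.5625 + 2.3380 + 2.8911 + 2.4571 + 2.5895 + 2.1240 + 2.5107 + 2.4022) / 12 = 2.58308
bias = 2.58308 − 2.5001

bias = +0.0830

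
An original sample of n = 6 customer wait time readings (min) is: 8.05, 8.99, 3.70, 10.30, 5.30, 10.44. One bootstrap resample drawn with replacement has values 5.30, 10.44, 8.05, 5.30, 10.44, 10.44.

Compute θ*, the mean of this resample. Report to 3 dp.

Mean = (5.30 + 10.44 + 8.05 + 5.30 + 10.44 + 10.44) / 6 = 49.970 / 6 = 8.328

θ* = 8.328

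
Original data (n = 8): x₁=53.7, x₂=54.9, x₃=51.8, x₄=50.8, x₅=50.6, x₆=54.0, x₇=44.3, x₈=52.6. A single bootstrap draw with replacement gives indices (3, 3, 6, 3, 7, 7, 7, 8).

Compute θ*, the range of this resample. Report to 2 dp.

θ* = 9.70

Resample values: 51.8, 51.8, 54.0, 51.8, 44.3, 44.3, 44.3, 52.6.
Range = 54.0 − 44.3 = 9.70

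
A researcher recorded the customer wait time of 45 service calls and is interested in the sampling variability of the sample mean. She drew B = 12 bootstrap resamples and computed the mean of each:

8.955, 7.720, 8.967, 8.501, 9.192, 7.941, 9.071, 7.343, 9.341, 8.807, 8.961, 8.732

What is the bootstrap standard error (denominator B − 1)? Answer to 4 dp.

Bootstrap SE is the standard deviation of the 12 replicate means.
Mean of replicates: (8.955 + 7.720 + 8.967 + 8.501 + 9.192 + 7.941 + 9.071 + 7.343 + 9.341 + 8.807 + 8.961 + 8.732) / 12 = 103.53100 / 12 = 8.62758
Sum of squared deviations: (+0.32742)² + (−0.90758)² + (+0.33942)² + (−0.12658)² + (+0.56442)² + (−0.68658)² + (+0.44342)² + (−1.28458)² + (+0.71342)² + (+0.17942)² + (+0.33342)² + (+0.10442)² = 4.36209
Variance = 4.36209 / 11 = 0.39655
SE* = √0.39655

SE* = 0.6297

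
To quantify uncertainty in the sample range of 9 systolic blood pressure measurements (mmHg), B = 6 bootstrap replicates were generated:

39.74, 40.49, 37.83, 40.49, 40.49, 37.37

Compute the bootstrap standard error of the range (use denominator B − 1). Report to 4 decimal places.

SE* = 1.4329

Bootstrap SE is the standard deviation of the 6 replicate ranges.
Mean of replicates: (39.74 + 40.49 + 37.83 + 40.49 + 40.49 + 37.37) / 6 = 236.41000 / 6 = 39.40167
Sum of squared deviations: (+0.33833)² + (+1.08833)² + (−1.57167)² + (+1.08833)² + (+1.08833)² + (−2.03167)² = 10.26568
Variance = 10.26568 / 5 = 2.05314
SE* = √2.05314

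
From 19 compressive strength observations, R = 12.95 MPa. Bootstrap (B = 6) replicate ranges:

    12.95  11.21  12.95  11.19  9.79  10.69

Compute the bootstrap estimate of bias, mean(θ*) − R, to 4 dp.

bias = −1.4867

mean(θ*) = (12.95 + 11.21 + 12.95 + 11.19 + 9.79 + 10.69) / 6 = 11.46333
bias = 11.46333 − 12.95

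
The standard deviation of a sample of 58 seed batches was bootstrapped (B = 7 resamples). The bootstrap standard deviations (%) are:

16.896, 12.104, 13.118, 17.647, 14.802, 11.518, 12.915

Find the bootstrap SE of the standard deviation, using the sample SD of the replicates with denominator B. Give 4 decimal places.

SE* = 2.2006

Bootstrap SE is the standard deviation of the 7 replicate standard deviations.
Mean of replicates: (16.896 + 12.104 + 13.118 + 17.647 + 14.802 + 11.518 + 12.915) / 7 = 99.00000 / 7 = 14.14286
Sum of squared deviations: (+2.75314)² + (−2.03886)² + (−1.02486)² + (+3.50414)² + (+0.65914)² + (−2.62486)² + (−1.22786)² = 33.89806
Variance = 33.89806 / 7 = 4.84258
SE* = √4.84258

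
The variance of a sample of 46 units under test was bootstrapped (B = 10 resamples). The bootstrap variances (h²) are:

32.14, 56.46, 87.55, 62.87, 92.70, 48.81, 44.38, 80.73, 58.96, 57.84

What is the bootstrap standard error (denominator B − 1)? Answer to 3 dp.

SE* = 19.378

Bootstrap SE is the standard deviation of the 10 replicate variances.
Mean of replicates: (32.14 + 56.46 + 87.55 + 62.87 + 92.70 + 48.81 + 44.38 + 80.73 + 58.96 + 57.84) / 10 = 622.4400 / 10 = 62.2440
Sum of squared deviations: (−30.1040)² + (−5.7840)² + (+25.3060)² + (+0.6260)² + (+30.4560)² + (−13.4340)² + (−17.8640)² + (+18.4860)² + (−3.2840)² + (−4.4040)² = 3379.5658
Variance = 3379.5658 / 9 = 375.5073
SE* = √375.5073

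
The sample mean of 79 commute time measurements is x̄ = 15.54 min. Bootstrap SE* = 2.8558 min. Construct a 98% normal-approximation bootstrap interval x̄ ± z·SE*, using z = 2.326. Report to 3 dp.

(8.897, 22.183)

Margin = 2.326 × 2.8558 = 6.6426
Interval: 15.54 ± 6.6426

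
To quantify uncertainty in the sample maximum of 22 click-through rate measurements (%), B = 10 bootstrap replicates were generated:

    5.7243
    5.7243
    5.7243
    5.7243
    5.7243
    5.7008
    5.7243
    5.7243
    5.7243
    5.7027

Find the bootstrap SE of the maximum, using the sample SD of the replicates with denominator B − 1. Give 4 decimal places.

Bootstrap SE is the standard deviation of the 10 replicate maximums.
Mean of replicates: (5.7243 + 5.7243 + 5.7243 + 5.7243 + 5.7243 + 5.7008 + 5.7243 + 5.7243 + 5.7243 + 5.7027) / 10 = 57.19790 / 10 = 5.71979
Sum of squared deviations: (+0.00451)² + (+0.00451)² + (+0.00451)² + (+0.00451)² + (+0.00451)² + (−0.01899)² + (+0.00451)² + (+0.00451)² + (+0.00451)² + (−0.01709)² = 0.00082
Variance = 0.00082 / 9 = 0.00009
SE* = √0.00009

SE* = 0.0095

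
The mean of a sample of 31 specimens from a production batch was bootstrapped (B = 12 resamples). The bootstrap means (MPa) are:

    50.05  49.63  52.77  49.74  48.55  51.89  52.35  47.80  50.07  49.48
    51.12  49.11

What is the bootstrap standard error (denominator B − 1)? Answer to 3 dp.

SE* = 1.528

Bootstrap SE is the standard deviation of the 12 replicate means.
Mean of replicates: (50.05 + 49.63 + 52.77 + 49.74 + 48.55 + 51.89 + 52.35 + 47.80 + 50.07 + 49.48 + 51.12 + 49.11) / 12 = 602.5600 / 12 = 50.2133
Sum of squared deviations: (−0.1633)² + (−0.5833)² + (+2.5567)² + (−0.4733)² + (−1.6633)² + (+1.6767)² + (+2.1367)² + (−2.4133)² + (−0.1433)² + (−0.7333)² + (+0.9067)² + (−1.1033)² = 25.6927
Variance = 25.6927 / 11 = 2.3357
SE* = √2.3357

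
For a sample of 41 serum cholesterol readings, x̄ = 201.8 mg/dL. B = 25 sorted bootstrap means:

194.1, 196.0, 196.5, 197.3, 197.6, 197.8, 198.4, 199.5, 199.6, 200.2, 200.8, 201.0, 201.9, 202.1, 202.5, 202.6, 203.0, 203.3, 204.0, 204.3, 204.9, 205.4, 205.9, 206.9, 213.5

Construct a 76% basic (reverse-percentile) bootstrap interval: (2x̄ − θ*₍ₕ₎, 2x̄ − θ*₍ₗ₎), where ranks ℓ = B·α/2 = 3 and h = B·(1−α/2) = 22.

(198.2, 207.1)

Percentile endpoints at ranks 3 and 22: θ*₍3₎ = 196.5, θ*₍22₎ = 205.4.
Basic interval reflects these around x̄:
  lower = 2 × 201.8 − 205.4 = 198.2
  upper = 2 × 201.8 − 196.5 = 207.1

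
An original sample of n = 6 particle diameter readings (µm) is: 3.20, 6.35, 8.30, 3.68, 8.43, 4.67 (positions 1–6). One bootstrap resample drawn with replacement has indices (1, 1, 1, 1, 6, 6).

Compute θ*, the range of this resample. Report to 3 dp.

Resample values: 3.20, 3.20, 3.20, 3.20, 4.67, 4.67.
Range = 4.67 − 3.20 = 1.470

θ* = 1.470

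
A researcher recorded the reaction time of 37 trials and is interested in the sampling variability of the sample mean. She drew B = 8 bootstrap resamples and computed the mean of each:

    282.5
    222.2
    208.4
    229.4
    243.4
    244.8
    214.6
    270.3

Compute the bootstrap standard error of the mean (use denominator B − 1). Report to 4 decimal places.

SE* = 26.2663

Bootstrap SE is the standard deviation of the 8 replicate means.
Mean of replicates: (282.5 + 222.2 + 208.4 + 229.4 + 243.4 + 244.8 + 214.6 + 270.3) / 8 = 1915.60000 / 8 = 239.45000
Sum of squared deviations: (+43.05000)² + (−17.25000)² + (−31.05000)² + (−10.05000)² + (+3.95000)² + (+5.35000)² + (−24.85000)² + (+30.85000)² = 4829.44000
Variance = 4829.44000 / 7 = 689.92000
SE* = √689.92000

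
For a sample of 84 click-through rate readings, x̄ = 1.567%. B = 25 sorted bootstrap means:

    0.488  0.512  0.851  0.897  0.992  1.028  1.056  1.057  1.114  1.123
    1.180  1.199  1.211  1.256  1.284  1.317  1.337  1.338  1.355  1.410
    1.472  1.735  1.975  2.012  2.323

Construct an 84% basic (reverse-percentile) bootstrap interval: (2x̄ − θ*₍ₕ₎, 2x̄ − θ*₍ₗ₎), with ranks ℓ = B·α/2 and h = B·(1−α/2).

Percentile endpoints at ranks 2 and 23: θ*₍2₎ = 0.512, θ*₍23₎ = 1.975.
Basic interval reflects these around x̄:
  lower = 2 × 1.567 − 1.975 = 1.159
  upper = 2 × 1.567 − 0.512 = 2.622

(1.159, 2.622)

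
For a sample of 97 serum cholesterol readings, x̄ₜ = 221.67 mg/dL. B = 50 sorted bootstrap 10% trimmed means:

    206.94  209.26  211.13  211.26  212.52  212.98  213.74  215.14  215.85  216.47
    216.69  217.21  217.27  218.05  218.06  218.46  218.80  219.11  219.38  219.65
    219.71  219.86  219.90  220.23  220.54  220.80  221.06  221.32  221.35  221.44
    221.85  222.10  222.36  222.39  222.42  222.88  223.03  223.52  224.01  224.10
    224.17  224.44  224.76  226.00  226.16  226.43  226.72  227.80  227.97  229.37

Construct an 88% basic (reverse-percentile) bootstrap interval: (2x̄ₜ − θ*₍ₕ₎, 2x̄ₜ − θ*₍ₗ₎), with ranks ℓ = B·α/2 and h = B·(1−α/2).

Percentile endpoints at ranks 3 and 47: θ*₍3₎ = 211.13, θ*₍47₎ = 226.72.
Basic interval reflects these around x̄ₜ:
  lower = 2 × 221.67 − 226.72 = 216.62
  upper = 2 × 221.67 − 211.13 = 232.21

(216.62, 232.21)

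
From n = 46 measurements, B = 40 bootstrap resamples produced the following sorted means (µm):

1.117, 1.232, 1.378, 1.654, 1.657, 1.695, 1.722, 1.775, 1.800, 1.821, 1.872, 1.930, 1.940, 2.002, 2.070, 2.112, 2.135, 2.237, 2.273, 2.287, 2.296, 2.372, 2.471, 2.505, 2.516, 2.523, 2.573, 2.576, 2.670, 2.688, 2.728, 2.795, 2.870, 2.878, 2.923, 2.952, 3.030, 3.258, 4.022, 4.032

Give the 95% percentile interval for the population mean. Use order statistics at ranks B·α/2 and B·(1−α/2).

α = 0.05; lower rank = 40 × 0.025 = 1; upper rank = 40 × 0.975 = 39.
The 1st smallest replicate is 1.117; the 39th is 4.022.

(1.117, 4.022)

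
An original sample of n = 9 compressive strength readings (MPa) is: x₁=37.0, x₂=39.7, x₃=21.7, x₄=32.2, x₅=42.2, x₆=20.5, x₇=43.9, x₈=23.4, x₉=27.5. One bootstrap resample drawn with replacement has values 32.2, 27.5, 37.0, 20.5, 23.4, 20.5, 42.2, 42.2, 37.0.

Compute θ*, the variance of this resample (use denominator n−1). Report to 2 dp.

θ* = 76.68

Mean = 31.3889; sum of squared deviations = 613.4689
s² = 613.4689 / 8 = 76.6836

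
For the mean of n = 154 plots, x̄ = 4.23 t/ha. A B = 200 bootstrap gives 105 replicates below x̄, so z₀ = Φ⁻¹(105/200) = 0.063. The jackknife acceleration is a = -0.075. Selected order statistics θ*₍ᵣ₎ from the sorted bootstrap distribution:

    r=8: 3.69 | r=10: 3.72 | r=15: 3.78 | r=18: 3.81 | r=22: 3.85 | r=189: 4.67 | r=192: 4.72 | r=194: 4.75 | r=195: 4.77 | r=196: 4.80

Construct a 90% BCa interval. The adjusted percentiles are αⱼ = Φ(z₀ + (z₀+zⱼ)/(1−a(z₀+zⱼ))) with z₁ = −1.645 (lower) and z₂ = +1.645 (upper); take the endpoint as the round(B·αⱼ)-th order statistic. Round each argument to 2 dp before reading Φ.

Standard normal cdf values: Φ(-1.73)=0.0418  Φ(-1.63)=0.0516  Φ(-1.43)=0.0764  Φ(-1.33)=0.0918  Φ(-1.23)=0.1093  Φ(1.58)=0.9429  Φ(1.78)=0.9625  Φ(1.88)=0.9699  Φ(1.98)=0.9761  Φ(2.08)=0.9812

Lower: z₀ + z₁ = 0.063 + (-1.645) = -1.582; 1 − a(z₀+z₁) = 1 − (-0.075)(-1.582) = 0.8813; argument = 0.063 + (-1.582)/0.8813 = -1.7320 → -1.73.
α₁ = Φ(-1.73) = 0.0418; rank = round(200 × 0.0418) = 8; θ*₍8₎ = 3.69.
Upper: z₀ + z₂ = 1.708; 1 − a(z₀+z₂) = 1.1281; argument = 1.5771 → 1.58; α₂ = 0.9429; rank = 189; θ*₍189₎ = 4.67.

(3.69, 4.67)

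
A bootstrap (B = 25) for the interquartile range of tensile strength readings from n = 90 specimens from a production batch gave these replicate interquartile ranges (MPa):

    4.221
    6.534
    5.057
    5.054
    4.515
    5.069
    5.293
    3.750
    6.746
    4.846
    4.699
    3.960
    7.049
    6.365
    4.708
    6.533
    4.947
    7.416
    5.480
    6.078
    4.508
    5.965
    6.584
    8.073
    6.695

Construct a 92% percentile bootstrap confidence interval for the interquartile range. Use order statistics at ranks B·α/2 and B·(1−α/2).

(3.750, 7.416)

Sorted replicates: 3.750, 3.960, 4.221, 4.508, 4.515, 4.699, 4.708, 4.846, 4.947, 5.054, 5.057, 5.069, 5.293, 5.480, 5.965, 6.078, 6.365, 6.533, 6.534, 6.584, 6.695, 6.746, 7.049, 7.416, 8.073
α = 0.08; lower rank = 25 × 0.040 = 1; upper rank = 25 × 0.960 = 24.
The 1st smallest replicate is 3.750; the 24th is 7.416.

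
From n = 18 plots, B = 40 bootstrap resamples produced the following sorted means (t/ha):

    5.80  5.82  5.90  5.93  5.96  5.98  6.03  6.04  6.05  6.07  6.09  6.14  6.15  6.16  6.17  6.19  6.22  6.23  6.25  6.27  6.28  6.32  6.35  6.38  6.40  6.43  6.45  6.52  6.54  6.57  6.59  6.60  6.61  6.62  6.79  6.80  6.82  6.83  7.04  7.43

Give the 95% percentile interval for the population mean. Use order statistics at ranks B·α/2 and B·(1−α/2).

α = 0.05; lower rank = 40 × 0.025 = 1; upper rank = 40 × 0.975 = 39.
The 1st smallest replicate is 5.80; the 39th is 7.04.

(5.80, 7.04)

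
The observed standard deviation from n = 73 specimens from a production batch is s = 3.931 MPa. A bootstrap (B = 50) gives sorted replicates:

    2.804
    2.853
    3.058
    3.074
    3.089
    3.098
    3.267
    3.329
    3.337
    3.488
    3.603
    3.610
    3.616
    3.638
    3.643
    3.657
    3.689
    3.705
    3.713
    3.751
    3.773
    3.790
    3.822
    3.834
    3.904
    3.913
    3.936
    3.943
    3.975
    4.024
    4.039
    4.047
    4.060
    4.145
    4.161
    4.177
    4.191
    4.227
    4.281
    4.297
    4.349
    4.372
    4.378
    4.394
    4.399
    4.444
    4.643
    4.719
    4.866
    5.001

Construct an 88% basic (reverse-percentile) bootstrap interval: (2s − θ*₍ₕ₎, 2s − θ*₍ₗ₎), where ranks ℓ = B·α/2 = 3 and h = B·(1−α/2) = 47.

(3.219, 4.804)

Percentile endpoints at ranks 3 and 47: θ*₍3₎ = 3.058, θ*₍47₎ = 4.643.
Basic interval reflects these around s:
  lower = 2 × 3.931 − 4.643 = 3.219
  upper = 2 × 3.931 − 3.058 = 4.804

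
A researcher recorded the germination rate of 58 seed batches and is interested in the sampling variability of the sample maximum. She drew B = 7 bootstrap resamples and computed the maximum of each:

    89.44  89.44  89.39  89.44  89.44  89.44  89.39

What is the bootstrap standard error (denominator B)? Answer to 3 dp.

Bootstrap SE is the standard deviation of the 7 replicate maximums.
Mean of replicates: (89.44 + 89.44 + 89.39 + 89.44 + 89.44 + 89.44 + 89.39) / 7 = 625.98000 / 7 = 89.42571
Sum of squared deviations: (+0.01429)² + (+0.01429)² + (−0.03571)² + (+0.01429)² + (+0.01429)² + (+0.01429)² + (−0.03571)² = 0.00357
Variance = 0.00357 / 7 = 0.00051
SE* = √0.00051

SE* = 0.023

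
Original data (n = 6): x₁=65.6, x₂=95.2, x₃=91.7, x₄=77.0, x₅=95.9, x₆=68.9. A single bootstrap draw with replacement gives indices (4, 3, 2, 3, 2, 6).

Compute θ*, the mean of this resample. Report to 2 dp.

Resample values: 77.0, 91.7, 95.2, 91.7, 95.2, 68.9.
Mean = (77.0 + 91.7 + 95.2 + 91.7 + 95.2 + 68.9) / 6 = 519.70 / 6 = 86.62

θ* = 86.62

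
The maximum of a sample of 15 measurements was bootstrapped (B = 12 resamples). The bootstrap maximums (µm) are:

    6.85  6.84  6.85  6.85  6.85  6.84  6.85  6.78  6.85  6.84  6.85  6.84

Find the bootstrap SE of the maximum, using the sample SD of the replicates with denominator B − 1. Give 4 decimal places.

SE* = 0.0198

Bootstrap SE is the standard deviation of the 12 replicate maximums.
Mean of replicates: (6.85 + 6.84 + 6.85 + 6.85 + 6.85 + 6.84 + 6.85 + 6.78 + 6.85 + 6.84 + 6.85 + 6.84) / 12 = 82.0900000 / 12 = 6.8408333
Sum of squared deviations: (+0.0091667)² + (−0.0008333)² + (+0.0091667)² + (+0.0091667)² + (+0.0091667)² + (−0.0008333)² + (+0.0091667)² + (−0.0608333)² + (+0.0091667)² + (−0.0008333)² + (+0.0091667)² + (−0.0008333)² = 0.0042917
Variance = 0.0042917 / 11 = 0.0003902
SE* = √0.0003902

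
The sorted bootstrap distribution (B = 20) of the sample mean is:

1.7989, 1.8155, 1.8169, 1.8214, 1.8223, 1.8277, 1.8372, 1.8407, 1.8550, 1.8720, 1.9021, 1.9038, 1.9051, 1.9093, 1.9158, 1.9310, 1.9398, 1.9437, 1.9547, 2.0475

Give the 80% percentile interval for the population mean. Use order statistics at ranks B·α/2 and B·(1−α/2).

α = 0.20; lower rank = 20 × 0.100 = 2; upper rank = 20 × 0.900 = 18.
The 2nd smallest replicate is 1.8155; the 18th is 1.9437.

(1.8155, 1.9437)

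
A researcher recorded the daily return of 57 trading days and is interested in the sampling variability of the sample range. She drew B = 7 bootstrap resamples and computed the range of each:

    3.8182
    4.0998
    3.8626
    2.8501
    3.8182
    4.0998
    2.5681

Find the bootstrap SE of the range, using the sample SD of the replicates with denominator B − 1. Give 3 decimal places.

SE* = 0.618

Bootstrap SE is the standard deviation of the 7 replicate ranges.
Mean of replicates: (3.8182 + 4.0998 + 3.8626 + 2.8501 + 3.8182 + 4.0998 + 2.5681) / 7 = 25.11680 / 7 = 3.58811
Sum of squared deviations: (+0.23009)² + (+0.51169)² + (+0.27449)² + (−0.73801)² + (+0.23009)² + (+0.51169)² + (−1.02001)² = 2.28996
Variance = 2.28996 / 6 = 0.38166
SE* = √0.38166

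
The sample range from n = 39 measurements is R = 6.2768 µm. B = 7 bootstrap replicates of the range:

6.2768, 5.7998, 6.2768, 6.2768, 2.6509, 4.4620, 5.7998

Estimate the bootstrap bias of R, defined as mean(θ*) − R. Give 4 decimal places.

mean(θ*) = (6.2768 + 5.7998 + 6.2768 + 6.2768 + 2.6509 + 4.4620 + 5.7998) / 7 = 5.36327
bias = 5.36327 − 6.2768

bias = −0.9135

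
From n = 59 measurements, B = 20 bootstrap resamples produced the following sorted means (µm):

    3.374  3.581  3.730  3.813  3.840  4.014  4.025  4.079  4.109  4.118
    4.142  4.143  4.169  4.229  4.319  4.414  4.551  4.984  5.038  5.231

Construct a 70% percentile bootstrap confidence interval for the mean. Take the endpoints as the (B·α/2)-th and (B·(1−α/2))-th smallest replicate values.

(3.730, 4.551)

α = 0.30; lower rank = 20 × 0.150 = 3; upper rank = 20 × 0.850 = 17.
The 3rd smallest replicate is 3.730; the 17th is 4.551.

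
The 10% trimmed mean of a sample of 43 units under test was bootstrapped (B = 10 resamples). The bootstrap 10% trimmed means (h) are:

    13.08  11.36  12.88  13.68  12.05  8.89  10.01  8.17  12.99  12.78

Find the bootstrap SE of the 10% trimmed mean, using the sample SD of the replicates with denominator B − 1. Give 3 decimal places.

Bootstrap SE is the standard deviation of the 10 replicate 10% trimmed means.
Mean of replicates: (13.08 + 11.36 + 12.88 + 13.68 + 12.05 + 8.89 + 10.01 + 8.17 + 12.99 + 12.78) / 10 = 115.8900 / 10 = 11.5890
Sum of squared deviations: (+1.4910)² + (−0.2290)² + (+1.2910)² + (+2.0910)² + (+0.4610)² + (−2.6990)² + (−1.5790)² + (−3.4190)² + (+1.4010)² + (+1.1910)² = 33.3757
Variance = 33.3757 / 9 = 3.7084
SE* = √3.7084

SE* = 1.926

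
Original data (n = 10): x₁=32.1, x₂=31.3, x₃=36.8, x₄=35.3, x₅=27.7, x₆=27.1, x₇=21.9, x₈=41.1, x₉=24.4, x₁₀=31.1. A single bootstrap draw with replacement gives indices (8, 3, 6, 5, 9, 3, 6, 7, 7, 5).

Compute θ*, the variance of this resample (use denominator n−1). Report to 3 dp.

Resample values: 41.1, 36.8, 27.1, 27.7, 24.4, 36.8, 27.1, 21.9, 21.9, 27.7.
Mean = 29.2500; sum of squared deviations = 400.0450
s² = 400.0450 / 9 = 44.4494

θ* = 44.449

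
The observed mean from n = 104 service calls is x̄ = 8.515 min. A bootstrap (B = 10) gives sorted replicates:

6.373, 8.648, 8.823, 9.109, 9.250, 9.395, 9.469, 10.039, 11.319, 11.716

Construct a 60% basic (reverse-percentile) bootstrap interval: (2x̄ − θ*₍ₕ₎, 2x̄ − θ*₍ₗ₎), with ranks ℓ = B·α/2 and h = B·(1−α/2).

Percentile endpoints at ranks 2 and 8: θ*₍2₎ = 8.648, θ*₍8₎ = 10.039.
Basic interval reflects these around x̄:
  lower = 2 × 8.515 − 10.039 = 6.991
  upper = 2 × 8.515 − 8.648 = 8.382

(6.991, 8.382)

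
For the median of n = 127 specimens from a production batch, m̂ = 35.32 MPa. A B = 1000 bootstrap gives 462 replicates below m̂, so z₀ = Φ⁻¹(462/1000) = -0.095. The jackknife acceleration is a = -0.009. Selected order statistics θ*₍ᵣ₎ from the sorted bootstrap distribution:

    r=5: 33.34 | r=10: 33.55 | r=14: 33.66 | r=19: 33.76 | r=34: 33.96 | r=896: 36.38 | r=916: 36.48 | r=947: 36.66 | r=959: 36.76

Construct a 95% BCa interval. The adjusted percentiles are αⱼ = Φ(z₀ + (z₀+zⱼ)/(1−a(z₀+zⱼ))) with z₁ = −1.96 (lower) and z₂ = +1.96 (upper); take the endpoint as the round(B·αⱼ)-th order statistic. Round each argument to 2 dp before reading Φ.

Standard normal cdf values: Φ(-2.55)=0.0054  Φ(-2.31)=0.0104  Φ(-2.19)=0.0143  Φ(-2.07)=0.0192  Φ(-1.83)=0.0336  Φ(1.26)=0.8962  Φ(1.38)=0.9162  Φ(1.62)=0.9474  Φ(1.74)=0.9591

Lower: z₀ + z₁ = -0.095 + (-1.960) = -2.055; 1 − a(z₀+z₁) = 1 − (-0.009)(-2.055) = 0.9815; argument = -0.095 + (-2.055)/0.9815 = -2.1887 → -2.19.
α₁ = Φ(-2.19) = 0.0143; rank = round(1000 × 0.0143) = 14; θ*₍14₎ = 33.66.
Upper: z₀ + z₂ = 1.865; 1 − a(z₀+z₂) = 1.0168; argument = 1.7392 → 1.74; α₂ = 0.9591; rank = 959; θ*₍959₎ = 36.76.

(33.66, 36.76)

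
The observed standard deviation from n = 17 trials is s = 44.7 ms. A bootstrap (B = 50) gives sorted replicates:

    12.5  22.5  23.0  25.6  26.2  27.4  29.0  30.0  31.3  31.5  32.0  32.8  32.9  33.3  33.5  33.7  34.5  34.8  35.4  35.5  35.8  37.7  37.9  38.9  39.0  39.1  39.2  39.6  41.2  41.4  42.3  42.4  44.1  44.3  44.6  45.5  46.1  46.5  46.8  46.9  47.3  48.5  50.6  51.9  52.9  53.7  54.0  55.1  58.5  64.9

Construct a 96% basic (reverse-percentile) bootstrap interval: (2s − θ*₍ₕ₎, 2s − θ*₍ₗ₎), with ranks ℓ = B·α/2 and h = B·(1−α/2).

(30.9, 76.9)

Percentile endpoints at ranks 1 and 49: θ*₍1₎ = 12.5, θ*₍49₎ = 58.5.
Basic interval reflects these around s:
  lower = 2 × 44.7 − 58.5 = 30.9
  upper = 2 × 44.7 − 12.5 = 76.9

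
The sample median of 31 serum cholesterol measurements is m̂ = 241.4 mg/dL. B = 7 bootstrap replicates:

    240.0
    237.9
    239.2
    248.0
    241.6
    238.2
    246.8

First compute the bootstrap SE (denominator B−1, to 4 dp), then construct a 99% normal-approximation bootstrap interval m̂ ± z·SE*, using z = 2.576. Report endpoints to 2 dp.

(230.80, 252.00)

Mean of replicates = 241.6714; sum of squared deviations = 101.5343; SE* = √(101.5343/6) = 4.1137
Margin = 2.576 × 4.1137 = 10.597
Interval: 241.4 ± 10.597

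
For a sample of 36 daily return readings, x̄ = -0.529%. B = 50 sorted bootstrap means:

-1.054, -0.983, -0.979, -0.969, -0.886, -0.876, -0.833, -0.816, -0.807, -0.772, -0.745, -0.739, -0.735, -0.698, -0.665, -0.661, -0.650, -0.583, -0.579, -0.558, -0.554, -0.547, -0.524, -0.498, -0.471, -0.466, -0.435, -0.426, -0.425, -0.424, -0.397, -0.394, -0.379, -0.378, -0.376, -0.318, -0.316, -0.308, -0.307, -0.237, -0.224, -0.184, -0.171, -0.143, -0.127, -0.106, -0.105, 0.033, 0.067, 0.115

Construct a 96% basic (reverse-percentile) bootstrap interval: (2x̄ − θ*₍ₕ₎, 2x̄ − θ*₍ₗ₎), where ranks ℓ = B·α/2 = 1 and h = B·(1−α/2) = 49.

Percentile endpoints at ranks 1 and 49: θ*₍1₎ = -1.054, θ*₍49₎ = 0.067.
Basic interval reflects these around x̄:
  lower = 2 × -0.529 − 0.067 = -1.125
  upper = 2 × -0.529 − -1.054 = -0.004

(-1.125, -0.004)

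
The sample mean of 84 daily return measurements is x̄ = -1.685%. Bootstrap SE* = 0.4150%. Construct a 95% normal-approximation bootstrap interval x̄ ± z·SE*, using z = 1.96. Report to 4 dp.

(-2.4984, -0.8716)

Margin = 1.96 × 0.4150 = 0.81340
Interval: -1.685 ± 0.81340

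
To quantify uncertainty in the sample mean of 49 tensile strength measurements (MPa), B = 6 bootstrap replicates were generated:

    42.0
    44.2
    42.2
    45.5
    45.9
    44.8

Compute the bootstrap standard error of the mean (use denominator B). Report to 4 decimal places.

SE* = 1.5122

Bootstrap SE is the standard deviation of the 6 replicate means.
Mean of replicates: (42.0 + 44.2 + 42.2 + 45.5 + 45.9 + 44.8) / 6 = 264.60000 / 6 = 44.10000
Sum of squared deviations: (−2.10000)² + (+0.10000)² + (−1.90000)² + (+1.40000)² + (+1.80000)² + (+0.70000)² = 13.72000
Variance = 13.72000 / 6 = 2.28667
SE* = √2.28667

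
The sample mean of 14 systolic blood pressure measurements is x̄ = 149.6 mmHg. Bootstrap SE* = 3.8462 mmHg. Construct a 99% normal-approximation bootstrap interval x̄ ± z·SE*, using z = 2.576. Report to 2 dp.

(139.69, 159.51)

Margin = 2.576 × 3.8462 = 9.908
Interval: 149.6 ± 9.908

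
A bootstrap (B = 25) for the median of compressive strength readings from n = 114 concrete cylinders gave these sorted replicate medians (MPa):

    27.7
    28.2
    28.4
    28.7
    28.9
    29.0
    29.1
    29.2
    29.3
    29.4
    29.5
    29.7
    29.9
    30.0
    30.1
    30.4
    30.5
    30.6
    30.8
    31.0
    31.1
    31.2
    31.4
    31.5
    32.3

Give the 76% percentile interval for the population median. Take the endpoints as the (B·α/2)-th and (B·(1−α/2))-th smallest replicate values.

α = 0.24; lower rank = 25 × 0.120 = 3; upper rank = 25 × 0.880 = 22.
The 3rd smallest replicate is 28.4; the 22nd is 31.2.

(28.4, 31.2)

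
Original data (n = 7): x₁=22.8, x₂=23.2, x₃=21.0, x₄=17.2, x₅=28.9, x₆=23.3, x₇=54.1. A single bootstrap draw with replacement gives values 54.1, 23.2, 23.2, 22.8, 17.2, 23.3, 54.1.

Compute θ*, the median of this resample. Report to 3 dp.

Sorted: 17.2, 22.8, 23.2, 23.2, 23.3, 54.1, 54.1
Median = middle value = 23.200

θ* = 23.200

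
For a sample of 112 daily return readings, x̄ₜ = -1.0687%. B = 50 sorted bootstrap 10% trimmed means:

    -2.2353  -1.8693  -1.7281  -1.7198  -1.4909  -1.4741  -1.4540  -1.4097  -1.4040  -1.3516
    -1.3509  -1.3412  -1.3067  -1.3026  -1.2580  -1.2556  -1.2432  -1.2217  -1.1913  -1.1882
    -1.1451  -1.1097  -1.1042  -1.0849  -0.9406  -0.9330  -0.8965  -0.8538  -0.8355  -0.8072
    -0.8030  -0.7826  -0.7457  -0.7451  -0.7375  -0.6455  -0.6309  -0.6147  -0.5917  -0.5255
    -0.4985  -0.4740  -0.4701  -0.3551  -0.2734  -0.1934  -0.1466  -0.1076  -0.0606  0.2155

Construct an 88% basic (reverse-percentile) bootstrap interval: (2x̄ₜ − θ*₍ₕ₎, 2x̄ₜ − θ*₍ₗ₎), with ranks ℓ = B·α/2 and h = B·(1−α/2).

Percentile endpoints at ranks 3 and 47: θ*₍3₎ = -1.7281, θ*₍47₎ = -0.1466.
Basic interval reflects these around x̄ₜ:
  lower = 2 × -1.0687 − -0.1466 = -1.9908
  upper = 2 × -1.0687 − -1.7281 = -0.4093

(-1.9908, -0.4093)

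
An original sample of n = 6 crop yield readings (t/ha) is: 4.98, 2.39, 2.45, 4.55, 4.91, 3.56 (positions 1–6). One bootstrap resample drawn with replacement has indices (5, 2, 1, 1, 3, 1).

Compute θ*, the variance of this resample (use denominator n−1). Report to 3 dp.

Resample values: 4.91, 2.39, 4.98, 4.98, 2.45, 4.98.
Mean = 4.1150; sum of squared deviations = 8.6246
s² = 8.6246 / 5 = 1.7249

θ* = 1.725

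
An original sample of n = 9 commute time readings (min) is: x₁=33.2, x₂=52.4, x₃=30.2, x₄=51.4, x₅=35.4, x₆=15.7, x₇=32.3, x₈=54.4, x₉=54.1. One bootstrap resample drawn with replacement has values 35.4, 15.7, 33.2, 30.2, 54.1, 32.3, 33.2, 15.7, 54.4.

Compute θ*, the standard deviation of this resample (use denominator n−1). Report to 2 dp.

Mean = 33.8000; sum of squared deviations = 1510.1600
s² = 1510.1600 / 8 = 188.7700
s = √188.7700 = 13.74

θ* = 13.74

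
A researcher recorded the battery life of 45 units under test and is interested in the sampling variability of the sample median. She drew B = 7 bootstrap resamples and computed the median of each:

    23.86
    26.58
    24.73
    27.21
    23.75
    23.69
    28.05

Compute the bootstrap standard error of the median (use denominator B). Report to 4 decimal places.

Bootstrap SE is the standard deviation of the 7 replicate medians.
Mean of replicates: (23.86 + 26.58 + 24.73 + 27.21 + 23.75 + 23.69 + 28.05) / 7 = 177.87000 / 7 = 25.41000
Sum of squared deviations: (−1.55000)² + (+1.17000)² + (−0.68000)² + (+1.80000)² + (−1.66000)² + (−1.72000)² + (+2.64000)² = 20.15740
Variance = 20.15740 / 7 = 2.87963
SE* = √2.87963

SE* = 1.6969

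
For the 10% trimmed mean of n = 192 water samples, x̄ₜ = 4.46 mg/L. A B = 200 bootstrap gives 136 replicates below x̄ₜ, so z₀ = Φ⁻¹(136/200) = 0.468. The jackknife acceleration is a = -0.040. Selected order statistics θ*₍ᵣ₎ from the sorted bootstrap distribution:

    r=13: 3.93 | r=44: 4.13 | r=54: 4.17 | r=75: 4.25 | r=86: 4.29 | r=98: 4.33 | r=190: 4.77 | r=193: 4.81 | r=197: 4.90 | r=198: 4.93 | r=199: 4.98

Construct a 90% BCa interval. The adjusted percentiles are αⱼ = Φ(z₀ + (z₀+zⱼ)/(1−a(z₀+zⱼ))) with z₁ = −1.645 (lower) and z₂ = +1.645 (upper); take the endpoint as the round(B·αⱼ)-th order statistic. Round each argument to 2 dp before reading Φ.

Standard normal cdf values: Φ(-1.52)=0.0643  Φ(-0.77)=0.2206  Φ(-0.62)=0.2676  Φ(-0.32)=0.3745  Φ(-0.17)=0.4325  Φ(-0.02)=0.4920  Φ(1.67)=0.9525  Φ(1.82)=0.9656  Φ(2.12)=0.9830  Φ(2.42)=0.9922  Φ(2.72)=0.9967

Lower: z₀ + z₁ = 0.468 + (-1.645) = -1.177; 1 − a(z₀+z₁) = 1 − (-0.040)(-1.177) = 0.9529; argument = 0.468 + (-1.177)/0.9529 = -0.7672 → -0.77.
α₁ = Φ(-0.77) = 0.2206; rank = round(200 × 0.2206) = 44; θ*₍44₎ = 4.13.
Upper: z₀ + z₂ = 2.113; 1 − a(z₀+z₂) = 1.0845; argument = 2.4163 → 2.42; α₂ = 0.9922; rank = 198; θ*₍198₎ = 4.93.

(4.13, 4.93)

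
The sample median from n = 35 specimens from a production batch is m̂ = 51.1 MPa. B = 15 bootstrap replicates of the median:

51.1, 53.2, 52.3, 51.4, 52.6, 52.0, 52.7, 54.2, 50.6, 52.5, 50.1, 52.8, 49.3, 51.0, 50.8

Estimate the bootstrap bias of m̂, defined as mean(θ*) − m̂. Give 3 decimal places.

mean(θ*) = (51.1 + 53.2 + 52.3 + 51.4 + 52.6 + 52.0 + 52.7 + 54.2 + 50.6 + 52.5 + 50.1 + 52.8 + 49.3 + 51.0 + 50.8) / 15 = 51.7733
bias = 51.7733 − 51.1

bias = +0.673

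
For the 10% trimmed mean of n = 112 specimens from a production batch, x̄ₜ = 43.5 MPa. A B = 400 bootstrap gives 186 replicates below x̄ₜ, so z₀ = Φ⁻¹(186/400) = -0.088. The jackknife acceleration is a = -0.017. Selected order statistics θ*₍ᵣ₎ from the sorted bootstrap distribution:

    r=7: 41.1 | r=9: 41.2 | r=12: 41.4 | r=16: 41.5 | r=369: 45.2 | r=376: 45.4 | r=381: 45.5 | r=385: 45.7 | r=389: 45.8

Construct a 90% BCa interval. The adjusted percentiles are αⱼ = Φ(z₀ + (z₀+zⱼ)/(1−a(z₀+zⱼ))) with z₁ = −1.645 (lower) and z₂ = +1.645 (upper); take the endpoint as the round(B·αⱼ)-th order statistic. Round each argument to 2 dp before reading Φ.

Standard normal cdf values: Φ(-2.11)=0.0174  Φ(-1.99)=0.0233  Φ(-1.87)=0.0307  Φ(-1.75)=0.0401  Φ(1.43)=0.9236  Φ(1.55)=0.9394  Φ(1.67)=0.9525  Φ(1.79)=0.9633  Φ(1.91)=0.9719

(41.4, 45.2)

Lower: z₀ + z₁ = -0.088 + (-1.645) = -1.733; 1 − a(z₀+z₁) = 1 − (-0.017)(-1.733) = 0.9705; argument = -0.088 + (-1.733)/0.9705 = -1.8736 → -1.87.
α₁ = Φ(-1.87) = 0.0307; rank = round(400 × 0.0307) = 12; θ*₍12₎ = 41.4.
Upper: z₀ + z₂ = 1.557; 1 − a(z₀+z₂) = 1.0265; argument = 1.4289 → 1.43; α₂ = 0.9236; rank = 369; θ*₍369₎ = 45.2.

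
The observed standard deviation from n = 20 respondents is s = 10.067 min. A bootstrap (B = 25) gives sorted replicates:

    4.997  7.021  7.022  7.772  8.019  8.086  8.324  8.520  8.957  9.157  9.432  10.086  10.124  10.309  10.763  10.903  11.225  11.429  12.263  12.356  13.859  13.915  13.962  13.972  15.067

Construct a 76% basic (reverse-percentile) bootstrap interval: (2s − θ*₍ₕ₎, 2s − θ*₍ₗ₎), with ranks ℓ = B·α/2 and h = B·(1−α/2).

Percentile endpoints at ranks 3 and 22: θ*₍3₎ = 7.022, θ*₍22₎ = 13.915.
Basic interval reflects these around s:
  lower = 2 × 10.067 − 13.915 = 6.219
  upper = 2 × 10.067 − 7.022 = 13.112

(6.219, 13.112)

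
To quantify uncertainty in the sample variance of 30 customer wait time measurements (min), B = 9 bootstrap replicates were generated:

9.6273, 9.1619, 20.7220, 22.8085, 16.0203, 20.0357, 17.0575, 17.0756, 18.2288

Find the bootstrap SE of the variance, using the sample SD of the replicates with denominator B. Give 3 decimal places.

SE* = 4.403

Bootstrap SE is the standard deviation of the 9 replicate variances.
Mean of replicates: (9.6273 + 9.1619 + 20.7220 + 22.8085 + 16.0203 + 20.0357 + 17.0575 + 17.0756 + 18.2288) / 9 = 150.73760 / 9 = 16.74862
Sum of squared deviations: (−7.12132)² + (−7.58672)² + (+3.97338)² + (+6.05988)² + (−0.72832)² + (+3.28708)² + (+0.30888)² + (+0.32698)² + (+1.48018)² = 174.51001
Variance = 174.51001 / 9 = 19.39000
SE* = √19.39000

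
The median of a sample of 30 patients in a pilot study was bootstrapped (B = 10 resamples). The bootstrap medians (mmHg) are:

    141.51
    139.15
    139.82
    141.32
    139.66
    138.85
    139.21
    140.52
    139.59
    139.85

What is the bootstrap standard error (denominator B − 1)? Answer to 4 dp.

Bootstrap SE is the standard deviation of the 10 replicate medians.
Mean of replicates: (141.51 + 139.15 + 139.82 + 141.32 + 139.66 + 138.85 + 139.21 + 140.52 + 139.59 + 139.85) / 10 = 1399.48000 / 10 = 139.94800
Sum of squared deviations: (+1.56200)² + (−0.79800)² + (−0.12800)² + (+1.37200)² + (−0.28800)² + (−1.09800)² + (−0.73800)² + (+0.57200)² + (−0.35800)² + (−0.09800)² = 7.27356
Variance = 7.27356 / 9 = 0.80817
SE* = √0.80817

SE* = 0.8990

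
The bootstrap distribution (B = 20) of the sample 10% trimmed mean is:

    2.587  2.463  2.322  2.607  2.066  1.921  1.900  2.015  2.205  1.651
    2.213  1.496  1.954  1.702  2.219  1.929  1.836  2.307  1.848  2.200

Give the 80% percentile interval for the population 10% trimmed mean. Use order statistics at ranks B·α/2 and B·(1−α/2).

Sorted replicates: 1.496, 1.651, 1.702, 1.836, 1.848, 1.900, 1.921, 1.929, 1.954, 2.015, 2.066, 2.200, 2.205, 2.213, 2.219, 2.307, 2.322, 2.463, 2.587, 2.607
α = 0.20; lower rank = 20 × 0.100 = 2; upper rank = 20 × 0.900 = 18.
The 2nd smallest replicate is 1.651; the 18th is 2.463.

(1.651, 2.463)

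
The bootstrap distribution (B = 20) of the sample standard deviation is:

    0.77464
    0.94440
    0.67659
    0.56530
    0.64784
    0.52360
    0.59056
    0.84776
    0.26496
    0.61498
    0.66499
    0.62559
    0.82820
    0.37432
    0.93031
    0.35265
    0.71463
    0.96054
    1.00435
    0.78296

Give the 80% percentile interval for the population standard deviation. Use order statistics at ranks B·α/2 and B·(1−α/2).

(0.35265, 0.94440)

Sorted replicates: 0.26496, 0.35265, 0.37432, 0.52360, 0.56530, 0.59056, 0.61498, 0.62559, 0.64784, 0.66499, 0.67659, 0.71463, 0.77464, 0.78296, 0.82820, 0.84776, 0.93031, 0.94440, 0.96054, 1.00435
α = 0.20; lower rank = 20 × 0.100 = 2; upper rank = 20 × 0.900 = 18.
The 2nd smallest replicate is 0.35265; the 18th is 0.94440.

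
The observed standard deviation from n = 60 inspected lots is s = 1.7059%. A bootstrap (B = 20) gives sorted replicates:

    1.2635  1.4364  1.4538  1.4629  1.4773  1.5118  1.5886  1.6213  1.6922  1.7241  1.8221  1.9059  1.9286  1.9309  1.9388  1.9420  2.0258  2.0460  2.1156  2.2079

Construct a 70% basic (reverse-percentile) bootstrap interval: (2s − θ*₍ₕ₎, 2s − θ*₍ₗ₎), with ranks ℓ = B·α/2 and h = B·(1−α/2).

(1.3860, 1.9580)

Percentile endpoints at ranks 3 and 17: θ*₍3₎ = 1.4538, θ*₍17₎ = 2.0258.
Basic interval reflects these around s:
  lower = 2 × 1.7059 − 2.0258 = 1.3860
  upper = 2 × 1.7059 − 1.4538 = 1.9580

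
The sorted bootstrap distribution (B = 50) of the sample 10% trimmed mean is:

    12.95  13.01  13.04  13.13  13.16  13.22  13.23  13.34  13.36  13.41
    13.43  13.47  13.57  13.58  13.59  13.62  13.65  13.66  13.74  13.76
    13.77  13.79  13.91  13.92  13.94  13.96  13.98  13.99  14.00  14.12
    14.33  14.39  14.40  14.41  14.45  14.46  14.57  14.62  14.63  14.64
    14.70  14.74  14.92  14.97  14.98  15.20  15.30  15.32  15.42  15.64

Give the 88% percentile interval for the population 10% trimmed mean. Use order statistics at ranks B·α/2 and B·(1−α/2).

(13.04, 15.30)

α = 0.12; lower rank = 50 × 0.060 = 3; upper rank = 50 × 0.940 = 47.
The 3rd smallest replicate is 13.04; the 47th is 15.30.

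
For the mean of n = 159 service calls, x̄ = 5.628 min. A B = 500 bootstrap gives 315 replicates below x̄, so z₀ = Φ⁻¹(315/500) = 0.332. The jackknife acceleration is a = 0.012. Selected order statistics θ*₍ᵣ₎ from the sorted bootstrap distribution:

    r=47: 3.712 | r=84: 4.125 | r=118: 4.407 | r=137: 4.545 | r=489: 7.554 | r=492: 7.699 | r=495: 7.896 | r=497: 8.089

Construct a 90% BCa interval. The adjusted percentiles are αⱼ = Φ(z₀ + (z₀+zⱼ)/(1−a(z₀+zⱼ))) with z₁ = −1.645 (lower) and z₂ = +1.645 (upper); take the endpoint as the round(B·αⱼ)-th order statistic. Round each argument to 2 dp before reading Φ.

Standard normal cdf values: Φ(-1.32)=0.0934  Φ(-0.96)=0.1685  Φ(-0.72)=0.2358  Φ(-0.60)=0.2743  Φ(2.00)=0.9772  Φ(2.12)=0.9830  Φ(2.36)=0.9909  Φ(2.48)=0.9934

Lower: z₀ + z₁ = 0.332 + (-1.645) = -1.313; 1 − a(z₀+z₁) = 1 − (0.012)(-1.313) = 1.0158; argument = 0.332 + (-1.313)/1.0158 = -0.9606 → -0.96.
α₁ = Φ(-0.96) = 0.1685; rank = round(500 × 0.1685) = 84; θ*₍84₎ = 4.125.
Upper: z₀ + z₂ = 1.977; 1 − a(z₀+z₂) = 0.9763; argument = 2.3570 → 2.36; α₂ = 0.9909; rank = 495; θ*₍495₎ = 7.896.

(4.125, 7.896)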